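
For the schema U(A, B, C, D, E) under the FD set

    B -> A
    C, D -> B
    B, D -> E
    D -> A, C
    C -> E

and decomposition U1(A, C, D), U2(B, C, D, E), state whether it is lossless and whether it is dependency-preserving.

Lossless test: (C, D)⁺ = {A, B, C, D, E}, which contains all of one fragment — lossless.
Dependency preservation: the restricted closure of {B} across the fragments never reaches {A}, so B → A cannot be enforced without a join — not preserved.

lossless but not dependency-preserving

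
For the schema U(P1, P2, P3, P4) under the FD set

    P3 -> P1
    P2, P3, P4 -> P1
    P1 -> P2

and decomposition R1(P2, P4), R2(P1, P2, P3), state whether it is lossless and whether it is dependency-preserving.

Lossless test: (P2)⁺ = {P2}, which is a superkey of neither fragment — lossy.
Dependency preservation: P2, P3, P4 → P1 is not contained in any single fragment, but the restricted closure of its left-hand side across the fragments still reaches the right-hand side; the remaining FDs each lie inside some fragment. All dependencies are preserved.

lossy but dependency-preserving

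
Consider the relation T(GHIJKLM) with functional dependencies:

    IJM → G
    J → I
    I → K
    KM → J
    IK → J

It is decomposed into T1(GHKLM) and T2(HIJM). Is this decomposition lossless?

Common attributes: T1 ∩ T2 = {HM}.
No dependency enlarges {HM}, so (HM)⁺ = {HM}.
The closure contains neither all of T1 = {GHKLM} nor all of T2 = {HIJM}, so the common attributes are not a superkey of either fragment. The join is lossy.

No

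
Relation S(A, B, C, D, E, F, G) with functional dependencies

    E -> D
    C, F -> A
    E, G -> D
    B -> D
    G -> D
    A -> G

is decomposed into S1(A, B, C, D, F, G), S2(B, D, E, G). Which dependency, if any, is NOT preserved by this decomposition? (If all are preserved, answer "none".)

E → D lies within S2.
C, F → A lies within S1.
E, G → D lies within S2.
B → D lies within S1.
G → D lies within S1.
A → G lies within S1.
Every dependency is enforceable on the fragments, so the decomposition is dependency-preserving.

none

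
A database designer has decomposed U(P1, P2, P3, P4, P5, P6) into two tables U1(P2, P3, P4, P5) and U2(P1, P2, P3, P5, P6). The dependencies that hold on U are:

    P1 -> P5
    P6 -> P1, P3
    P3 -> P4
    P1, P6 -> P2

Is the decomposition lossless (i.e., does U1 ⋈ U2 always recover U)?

Yes

Common attributes: U1 ∩ U2 = {P2, P3, P5}.
Closure of {P2, P3, P5}: P3 → P4 applies, adding P4. So (P2, P3, P5)⁺ = {P2, P3, P4, P5}.
This closure contains every attribute of U1, so U1 ∩ U2 → U1. The join is lossless.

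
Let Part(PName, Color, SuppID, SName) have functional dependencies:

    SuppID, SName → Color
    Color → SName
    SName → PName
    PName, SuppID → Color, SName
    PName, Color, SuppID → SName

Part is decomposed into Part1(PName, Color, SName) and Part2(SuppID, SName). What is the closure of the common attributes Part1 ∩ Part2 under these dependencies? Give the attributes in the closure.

Part1 ∩ Part2 = {SName}.
SName → PName applies, adding PName
Closure: {PName, SName}.

PName, SName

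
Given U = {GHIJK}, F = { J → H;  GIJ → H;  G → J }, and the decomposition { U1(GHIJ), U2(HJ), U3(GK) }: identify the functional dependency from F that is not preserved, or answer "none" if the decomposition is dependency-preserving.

none

J → H lies within U1.
GIJ → H lies within U1.
G → J lies within U1.
Every dependency is enforceable on the fragments, so the decomposition is dependency-preserving.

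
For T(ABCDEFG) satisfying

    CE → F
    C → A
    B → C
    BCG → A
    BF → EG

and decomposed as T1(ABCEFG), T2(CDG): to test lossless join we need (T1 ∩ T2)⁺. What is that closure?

ACG

T1 ∩ T2 = {CG}.
C → A applies, adding A
Closure: {ACG}.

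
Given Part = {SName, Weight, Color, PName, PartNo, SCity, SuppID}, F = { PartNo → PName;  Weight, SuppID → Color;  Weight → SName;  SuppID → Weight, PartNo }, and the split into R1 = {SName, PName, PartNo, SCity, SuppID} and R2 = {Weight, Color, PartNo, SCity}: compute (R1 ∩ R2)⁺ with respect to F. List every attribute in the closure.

PName, PartNo, SCity

R1 ∩ R2 = {PartNo, SCity}.
PartNo → PName applies, adding PName
Closure: {PName, PartNo, SCity}.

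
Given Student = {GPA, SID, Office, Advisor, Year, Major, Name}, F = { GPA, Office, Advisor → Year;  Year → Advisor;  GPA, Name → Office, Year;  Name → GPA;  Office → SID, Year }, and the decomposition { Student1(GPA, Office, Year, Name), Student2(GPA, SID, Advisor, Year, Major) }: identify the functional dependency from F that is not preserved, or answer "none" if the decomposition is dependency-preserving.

Check Office → SID, Year: no single fragment contains all of {SID, Office, Year}, and the restricted closure of {Office} across the fragments never reaches {SID, Year}.
GPA, Office, Advisor → Year is preserved.
Year → Advisor is preserved.
GPA, Name → Office, Year is preserved.
Name → GPA is preserved.

Office → SID, Year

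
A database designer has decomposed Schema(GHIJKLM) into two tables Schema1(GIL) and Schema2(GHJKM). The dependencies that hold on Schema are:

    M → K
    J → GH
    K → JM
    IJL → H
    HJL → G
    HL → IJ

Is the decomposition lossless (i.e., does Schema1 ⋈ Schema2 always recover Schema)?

Common attributes: Schema1 ∩ Schema2 = {G}.
No dependency enlarges {G}, so (G)⁺ = {G}.
The closure contains neither all of Schema1 = {GIL} nor all of Schema2 = {GHJKM}, so the common attributes are not a superkey of either fragment. The join is lossy.

No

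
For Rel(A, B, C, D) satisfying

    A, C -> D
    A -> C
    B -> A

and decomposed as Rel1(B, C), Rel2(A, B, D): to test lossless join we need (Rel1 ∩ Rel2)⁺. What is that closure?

A, B, C, D

Rel1 ∩ Rel2 = {B}.
B → A applies, adding A
A → C applies, adding C
A, C → D applies, adding D
Closure: {A, B, C, D}.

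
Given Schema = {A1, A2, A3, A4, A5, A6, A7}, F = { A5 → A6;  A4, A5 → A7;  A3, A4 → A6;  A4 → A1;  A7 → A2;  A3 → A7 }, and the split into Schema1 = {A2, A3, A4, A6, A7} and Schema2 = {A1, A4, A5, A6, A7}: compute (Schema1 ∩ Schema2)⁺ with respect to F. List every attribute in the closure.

Schema1 ∩ Schema2 = {A4, A6, A7}.
A4 → A1 applies, adding A1
A7 → A2 applies, adding A2
Closure: {A1, A2, A4, A6, A7}.

A1, A2, A4, A6, A7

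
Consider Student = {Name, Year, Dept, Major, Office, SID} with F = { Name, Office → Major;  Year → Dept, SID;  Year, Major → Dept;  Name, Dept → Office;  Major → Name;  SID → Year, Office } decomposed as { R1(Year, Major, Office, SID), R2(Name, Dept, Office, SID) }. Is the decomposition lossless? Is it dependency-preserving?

Lossless test: (Office, SID)⁺ = {Year, Dept, Office, SID}, which is a superkey of neither fragment — lossy.
Dependency preservation: the restricted closure of {Name, Office} across the fragments never reaches {Major}, so Name, Office → Major cannot be enforced without a join — not preserved.

lossy and not dependency-preserving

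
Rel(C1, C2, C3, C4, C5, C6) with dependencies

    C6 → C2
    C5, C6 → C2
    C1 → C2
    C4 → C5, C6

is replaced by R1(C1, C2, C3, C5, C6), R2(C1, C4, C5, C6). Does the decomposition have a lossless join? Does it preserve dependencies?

lossy but dependency-preserving

Lossless test: (C1, C5, C6)⁺ = {C1, C2, C5, C6}, which is a superkey of neither fragment — lossy.
Dependency preservation: every FD's attributes lie within a single fragment, so each can be enforced locally — preserved.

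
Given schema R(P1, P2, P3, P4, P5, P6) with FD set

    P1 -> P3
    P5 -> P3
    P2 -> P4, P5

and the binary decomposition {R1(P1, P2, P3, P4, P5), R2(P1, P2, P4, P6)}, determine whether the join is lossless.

Yes

Common attributes: R1 ∩ R2 = {P1, P2, P4}.
Closure of {P1, P2, P4}: P1 → P3 applies, adding P3; P2 → P4, P5 applies, adding P5. So (P1, P2, P4)⁺ = {P1, P2, P3, P4, P5}.
This closure contains every attribute of R1, so R1 ∩ R2 → R1. The join is lossless.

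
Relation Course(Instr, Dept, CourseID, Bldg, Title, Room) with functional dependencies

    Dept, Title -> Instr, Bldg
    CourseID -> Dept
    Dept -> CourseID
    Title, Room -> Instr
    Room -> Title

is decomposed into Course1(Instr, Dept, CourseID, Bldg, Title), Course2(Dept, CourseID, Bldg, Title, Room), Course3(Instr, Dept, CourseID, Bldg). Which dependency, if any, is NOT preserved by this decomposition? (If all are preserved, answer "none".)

Check Title, Room → Instr: no single fragment contains all of {Instr, Title, Room}, and the restricted closure of {Title, Room} across the fragments never reaches {Instr}.
Dept, Title → Instr, Bldg is preserved.
CourseID → Dept is preserved.
Dept → CourseID is preserved.
Room → Title is preserved.

Title, Room -> Instr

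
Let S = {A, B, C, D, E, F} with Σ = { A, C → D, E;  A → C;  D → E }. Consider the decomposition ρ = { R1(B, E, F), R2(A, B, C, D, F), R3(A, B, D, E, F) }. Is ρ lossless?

Yes

Chase test. Columns are A, B, C, D, E, F; row i has aⱼ where attribute j ∈ Ri, else bᵢⱼ.
Initial tableau (one row per fragment):
  row 1: b11 a2 b13 b14 a5 a6
  row 2: a1 a2 a3 a4 b25 a6
  row 3: a1 a2 b33 a4 a5 a6
Rows 2 and 3 agree on A; apply A→C and equate their C entries.
Rows 2 and 3 agree on D; apply D→E and equate their E entries.
Row 2 is now all distinguished symbols — the join is lossless.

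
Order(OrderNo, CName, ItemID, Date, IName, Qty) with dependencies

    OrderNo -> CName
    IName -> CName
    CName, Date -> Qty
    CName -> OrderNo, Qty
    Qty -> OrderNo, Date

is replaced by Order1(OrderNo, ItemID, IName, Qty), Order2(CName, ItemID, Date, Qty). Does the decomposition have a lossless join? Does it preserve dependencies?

lossless and dependency-preserving

Lossless test: (ItemID, Qty)⁺ = {OrderNo, CName, ItemID, Date, Qty}, which contains all of one fragment — lossless.
Dependency preservation: OrderNo → CName; IName → CName; CName → OrderNo, Qty; Qty → OrderNo, Date are not contained in any single fragment, but the restricted closure of each left-hand side across the fragments still reaches the right-hand side; the remaining FDs each lie inside some fragment. All dependencies are preserved.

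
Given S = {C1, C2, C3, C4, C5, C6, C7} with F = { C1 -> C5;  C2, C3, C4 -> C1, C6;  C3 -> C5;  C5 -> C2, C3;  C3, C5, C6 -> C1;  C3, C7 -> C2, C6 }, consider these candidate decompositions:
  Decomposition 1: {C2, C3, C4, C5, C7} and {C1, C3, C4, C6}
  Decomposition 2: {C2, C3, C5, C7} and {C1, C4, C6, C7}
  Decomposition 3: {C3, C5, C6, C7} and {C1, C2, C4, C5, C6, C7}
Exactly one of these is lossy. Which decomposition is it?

Decomposition 2

Decomposition 1: common = {C3, C4}, closure = {C1, C2, C3, C4, C5, C6} → lossless.
Decomposition 2: common = {C7}, closure = {C7} → lossy.
Decomposition 3: common = {C5, C6, C7}, closure = {C1, C2, C3, C5, C6, C7} → lossless.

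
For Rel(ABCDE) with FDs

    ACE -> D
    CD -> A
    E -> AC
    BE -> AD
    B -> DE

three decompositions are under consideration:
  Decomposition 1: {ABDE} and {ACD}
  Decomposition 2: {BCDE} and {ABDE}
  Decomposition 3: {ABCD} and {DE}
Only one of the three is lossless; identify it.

Decomposition 2

Decomposition 1: common = {AD}, closure = {AD} → lossy.
Decomposition 2: common = {BDE}, closure = {ABCDE} → lossless.
Decomposition 3: common = {D}, closure = {D} → lossy.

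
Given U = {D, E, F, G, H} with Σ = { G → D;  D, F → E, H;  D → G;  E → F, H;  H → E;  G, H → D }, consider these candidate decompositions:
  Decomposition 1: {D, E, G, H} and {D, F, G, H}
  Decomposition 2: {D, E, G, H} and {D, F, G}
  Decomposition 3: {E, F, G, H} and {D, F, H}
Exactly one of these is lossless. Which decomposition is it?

Decomposition 1

Decomposition 1: common = {D, G, H}, closure = {D, E, F, G, H} → lossless.
Decomposition 2: common = {D, G}, closure = {D, G} → lossy.
Decomposition 3: common = {F, H}, closure = {E, F, H} → lossy.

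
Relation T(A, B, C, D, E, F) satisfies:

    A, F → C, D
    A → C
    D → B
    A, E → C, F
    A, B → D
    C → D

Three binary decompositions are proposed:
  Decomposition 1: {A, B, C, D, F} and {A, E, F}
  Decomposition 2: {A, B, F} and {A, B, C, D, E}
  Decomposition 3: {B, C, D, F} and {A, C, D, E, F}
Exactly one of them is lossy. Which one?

Decomposition 1: common = {A, F}, closure = {A, B, C, D, F} → lossless.
Decomposition 2: common = {A, B}, closure = {A, B, C, D} → lossy.
Decomposition 3: common = {C, D, F}, closure = {B, C, D, F} → lossless.

Decomposition 2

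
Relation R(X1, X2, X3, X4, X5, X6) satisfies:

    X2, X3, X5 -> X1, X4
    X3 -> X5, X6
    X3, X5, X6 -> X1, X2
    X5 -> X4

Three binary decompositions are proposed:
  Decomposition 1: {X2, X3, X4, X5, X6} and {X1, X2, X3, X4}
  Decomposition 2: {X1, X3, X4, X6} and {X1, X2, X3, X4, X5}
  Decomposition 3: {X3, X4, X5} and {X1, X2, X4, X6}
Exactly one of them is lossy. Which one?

Decomposition 3

Decomposition 1: common = {X2, X3, X4}, closure = {X1, X2, X3, X4, X5, X6} → lossless.
Decomposition 2: common = {X1, X3, X4}, closure = {X1, X2, X3, X4, X5, X6} → lossless.
Decomposition 3: common = {X4}, closure = {X4} → lossy.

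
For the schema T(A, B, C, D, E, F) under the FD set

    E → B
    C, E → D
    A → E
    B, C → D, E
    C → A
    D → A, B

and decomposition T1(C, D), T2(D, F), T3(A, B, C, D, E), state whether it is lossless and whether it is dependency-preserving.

lossy but dependency-preserving

Lossless test (chase): Rows 1 and 3 agree on C; apply C→A and equate their A entries. Rows 1 and 2 agree on D; apply D→A, B and equate their A, B entries. Rows 1 and 3 agree on D; apply D→A, B and equate their A, B entries. Rows 1 and 2 agree on A; apply A→E and equate their E entries. Rows 1 and 3 agree on A; apply A→E and equate their E entries. No row becomes fully distinguished — the join is lossy.
Dependency preservation: every FD's attributes lie within a single fragment, so each can be enforced locally — preserved.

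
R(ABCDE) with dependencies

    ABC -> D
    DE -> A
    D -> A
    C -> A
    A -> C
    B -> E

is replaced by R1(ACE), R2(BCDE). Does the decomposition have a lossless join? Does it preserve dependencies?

Lossless test: (CE)⁺ = {ACE}, which contains all of one fragment — lossless.
Dependency preservation: ABC → D; DE → A; D → A are not contained in any single fragment, but the restricted closure of each left-hand side across the fragments still reaches the right-hand side; the remaining FDs each lie inside some fragment. All dependencies are preserved.

lossless and dependency-preserving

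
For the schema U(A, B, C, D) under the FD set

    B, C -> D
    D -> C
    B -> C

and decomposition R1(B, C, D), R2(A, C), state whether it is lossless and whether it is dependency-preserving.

lossy but dependency-preserving

Lossless test: (C)⁺ = {C}, which is a superkey of neither fragment — lossy.
Dependency preservation: every FD's attributes lie within a single fragment, so each can be enforced locally — preserved.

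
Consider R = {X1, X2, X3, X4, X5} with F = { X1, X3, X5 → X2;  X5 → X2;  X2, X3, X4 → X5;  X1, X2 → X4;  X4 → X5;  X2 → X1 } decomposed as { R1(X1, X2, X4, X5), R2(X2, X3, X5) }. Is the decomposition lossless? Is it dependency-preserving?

Lossless test: (X2, X5)⁺ = {X1, X2, X4, X5}, which contains all of one fragment — lossless.
Dependency preservation: X1, X3, X5 → X2; X2, X3, X4 → X5 are not contained in any single fragment, but the restricted closure of each left-hand side across the fragments still reaches the right-hand side; the remaining FDs each lie inside some fragment. All dependencies are preserved.

lossless and dependency-preserving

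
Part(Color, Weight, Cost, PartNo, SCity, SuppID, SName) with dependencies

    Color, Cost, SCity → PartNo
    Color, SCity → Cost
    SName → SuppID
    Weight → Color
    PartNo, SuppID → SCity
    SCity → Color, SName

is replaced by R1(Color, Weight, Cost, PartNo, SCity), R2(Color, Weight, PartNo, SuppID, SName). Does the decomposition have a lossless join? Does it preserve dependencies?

Lossless test: (Color, Weight, PartNo)⁺ = {Color, Weight, PartNo}, which is a superkey of neither fragment — lossy.
Dependency preservation: the restricted closure of {PartNo, SuppID} across the fragments never reaches {SCity}, so PartNo, SuppID → SCity cannot be enforced without a join — not preserved.

lossy and not dependency-preserving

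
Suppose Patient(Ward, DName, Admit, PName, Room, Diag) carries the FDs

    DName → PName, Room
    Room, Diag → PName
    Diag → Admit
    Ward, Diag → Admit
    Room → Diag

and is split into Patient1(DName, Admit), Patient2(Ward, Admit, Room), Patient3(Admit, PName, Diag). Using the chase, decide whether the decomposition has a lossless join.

Chase test. Columns are Ward, DName, Admit, PName, Room, Diag; row i has aⱼ where attribute j ∈ Patienti, else bᵢⱼ.
Initial tableau (one row per fragment):
  row 1: b11 a2 a3 b14 b15 b16
  row 2: a1 b22 a3 b24 a5 b26
  row 3: b31 b32 a3 a4 b35 a6
No row becomes fully distinguished — the join is lossy.

No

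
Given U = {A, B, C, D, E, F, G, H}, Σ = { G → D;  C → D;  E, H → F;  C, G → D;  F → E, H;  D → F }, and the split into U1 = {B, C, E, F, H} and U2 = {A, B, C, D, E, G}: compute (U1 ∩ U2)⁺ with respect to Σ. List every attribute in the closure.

B, C, D, E, F, H

U1 ∩ U2 = {B, C, E}.
C → D applies, adding D
D → F applies, adding F
F → E, H applies, adding H
Closure: {B, C, D, E, F, H}.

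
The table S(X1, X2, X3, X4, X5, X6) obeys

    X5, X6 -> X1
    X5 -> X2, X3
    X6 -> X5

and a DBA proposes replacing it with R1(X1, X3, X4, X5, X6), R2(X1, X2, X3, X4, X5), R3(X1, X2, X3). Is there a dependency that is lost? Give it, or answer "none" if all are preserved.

X5, X6 → X1 lies within R1.
X5 → X2, X3 lies within R2.
X6 → X5 lies within R1.
Every dependency is enforceable on the fragments, so the decomposition is dependency-preserving.

none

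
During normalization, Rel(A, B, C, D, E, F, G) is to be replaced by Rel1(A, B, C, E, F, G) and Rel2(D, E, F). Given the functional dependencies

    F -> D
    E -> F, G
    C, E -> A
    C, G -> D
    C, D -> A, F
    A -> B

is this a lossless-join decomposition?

Yes

Common attributes: Rel1 ∩ Rel2 = {E, F}.
Closure of {E, F}: F → D applies, adding D; E → F, G applies, adding G. So (E, F)⁺ = {D, E, F, G}.
This closure contains every attribute of Rel2, so Rel1 ∩ Rel2 → Rel2. The join is lossless.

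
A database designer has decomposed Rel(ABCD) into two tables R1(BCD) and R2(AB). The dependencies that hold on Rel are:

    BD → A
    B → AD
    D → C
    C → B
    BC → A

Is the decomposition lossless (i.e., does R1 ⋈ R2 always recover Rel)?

Yes

Common attributes: R1 ∩ R2 = {B}.
Closure of {B}: B → AD applies, adding AD; D → C applies, adding C. So (B)⁺ = {ABCD}.
This closure contains every attribute of R1, so R1 ∩ R2 → R1. The join is lossless.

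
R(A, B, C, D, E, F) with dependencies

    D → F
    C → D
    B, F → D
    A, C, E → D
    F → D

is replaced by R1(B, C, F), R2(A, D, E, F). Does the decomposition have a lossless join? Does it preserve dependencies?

lossy but dependency-preserving

Lossless test: (F)⁺ = {D, F}, which is a superkey of neither fragment — lossy.
Dependency preservation: C → D; B, F → D; A, C, E → D are not contained in any single fragment, but the restricted closure of each left-hand side across the fragments still reaches the right-hand side; the remaining FDs each lie inside some fragment. All dependencies are preserved.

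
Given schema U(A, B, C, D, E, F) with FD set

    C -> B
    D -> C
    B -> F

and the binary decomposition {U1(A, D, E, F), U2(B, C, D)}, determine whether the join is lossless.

Common attributes: U1 ∩ U2 = {D}.
Closure of {D}: D → C applies, adding C; C → B applies, adding B; B → F applies, adding F. So (D)⁺ = {B, C, D, F}.
This closure contains every attribute of U2, so U1 ∩ U2 → U2. The join is lossless.

Yes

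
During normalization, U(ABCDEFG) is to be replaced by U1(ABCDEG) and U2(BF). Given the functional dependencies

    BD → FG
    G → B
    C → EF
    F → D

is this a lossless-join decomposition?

Common attributes: U1 ∩ U2 = {B}.
No dependency enlarges {B}, so (B)⁺ = {B}.
The closure contains neither all of U1 = {ABCDEG} nor all of U2 = {BF}, so the common attributes are not a superkey of either fragment. The join is lossy.

No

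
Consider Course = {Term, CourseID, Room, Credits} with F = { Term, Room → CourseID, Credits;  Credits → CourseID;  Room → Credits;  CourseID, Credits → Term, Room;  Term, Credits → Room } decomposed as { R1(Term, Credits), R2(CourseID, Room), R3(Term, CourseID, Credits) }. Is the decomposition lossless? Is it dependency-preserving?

Lossless test (chase): Rows 1 and 3 agree on Credits; apply Credits→CourseID and equate their CourseID entries. Rows 1 and 3 agree on CourseID, Credits; apply CourseID, Credits→Term, Room and equate their Term, Room entries. No row becomes fully distinguished — the join is lossy.
Dependency preservation: the restricted closure of {Term, Room} across the fragments never reaches {CourseID, Credits}, so Term, Room → CourseID, Credits cannot be enforced without a join — not preserved.

lossy and not dependency-preserving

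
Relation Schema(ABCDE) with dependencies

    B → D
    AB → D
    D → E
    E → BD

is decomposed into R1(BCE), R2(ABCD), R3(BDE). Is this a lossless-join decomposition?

Yes

Chase test. Columns are ABCDE; row i has aⱼ where attribute j ∈ Ri, else bᵢⱼ.
Initial tableau (one row per fragment):
  row 1: b11 a2 a3 b14 a5
  row 2: a1 a2 a3 a4 b25
  row 3: b31 a2 b33 a4 a5
Rows 1 and 2 agree on B; apply B→D and equate their D entries.
Rows 1 and 2 agree on D; apply D→E and equate their E entries.
Row 2 is now all distinguished symbols — the join is lossless.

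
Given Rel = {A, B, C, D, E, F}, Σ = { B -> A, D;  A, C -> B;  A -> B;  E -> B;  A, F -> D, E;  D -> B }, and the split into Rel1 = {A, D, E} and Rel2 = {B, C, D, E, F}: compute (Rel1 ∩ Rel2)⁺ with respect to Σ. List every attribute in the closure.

A, B, D, E

Rel1 ∩ Rel2 = {D, E}.
E → B applies, adding B
B → A, D applies, adding A
Closure: {A, B, D, E}.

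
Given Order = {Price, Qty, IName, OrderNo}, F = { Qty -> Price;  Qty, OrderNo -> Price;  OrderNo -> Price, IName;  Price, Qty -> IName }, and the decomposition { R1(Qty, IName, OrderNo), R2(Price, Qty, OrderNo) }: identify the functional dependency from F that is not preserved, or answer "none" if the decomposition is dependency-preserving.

none

Qty → Price lies within R2.
Qty, OrderNo → Price lies within R2.
OrderNo → Price, IName: restricted closure across fragments reaches Price, IName.
Price, Qty → IName: restricted closure across fragments reaches IName.
Every dependency is enforceable on the fragments, so the decomposition is dependency-preserving.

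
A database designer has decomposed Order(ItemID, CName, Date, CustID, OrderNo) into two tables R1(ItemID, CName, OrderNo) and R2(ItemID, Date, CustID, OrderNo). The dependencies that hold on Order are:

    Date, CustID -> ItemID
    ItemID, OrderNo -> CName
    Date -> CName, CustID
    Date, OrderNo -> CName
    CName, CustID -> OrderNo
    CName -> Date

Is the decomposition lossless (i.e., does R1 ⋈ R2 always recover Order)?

Yes

Common attributes: R1 ∩ R2 = {ItemID, OrderNo}.
Closure of {ItemID, OrderNo}: ItemID, OrderNo → CName applies, adding CName; CName → Date applies, adding Date; Date → CName, CustID applies, adding CustID. So (ItemID, OrderNo)⁺ = {ItemID, CName, Date, CustID, OrderNo}.
This closure contains every attribute of R1, so R1 ∩ R2 → R1. The join is lossless.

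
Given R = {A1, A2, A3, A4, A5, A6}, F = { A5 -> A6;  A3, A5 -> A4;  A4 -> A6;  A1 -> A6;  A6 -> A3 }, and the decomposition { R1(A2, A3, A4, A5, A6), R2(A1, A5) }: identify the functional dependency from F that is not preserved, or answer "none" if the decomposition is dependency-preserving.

Check A1 → A6: no single fragment contains all of {A1, A6}, and the restricted closure of {A1} across the fragments never reaches {A6}.
A5 → A6 is preserved.
A3, A5 → A4 is preserved.
A4 → A6 is preserved.
A6 → A3 is preserved.

A1 -> A6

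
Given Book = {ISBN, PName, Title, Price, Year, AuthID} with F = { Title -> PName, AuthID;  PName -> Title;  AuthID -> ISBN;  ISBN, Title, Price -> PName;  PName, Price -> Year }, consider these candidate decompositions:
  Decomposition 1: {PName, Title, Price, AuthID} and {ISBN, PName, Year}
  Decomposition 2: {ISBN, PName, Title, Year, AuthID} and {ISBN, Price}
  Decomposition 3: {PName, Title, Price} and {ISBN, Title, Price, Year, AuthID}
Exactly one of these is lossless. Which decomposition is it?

Decomposition 1: common = {PName}, closure = {ISBN, PName, Title, AuthID} → lossy.
Decomposition 2: common = {ISBN}, closure = {ISBN} → lossy.
Decomposition 3: common = {Title, Price}, closure = {ISBN, PName, Title, Price, Year, AuthID} → lossless.

Decomposition 3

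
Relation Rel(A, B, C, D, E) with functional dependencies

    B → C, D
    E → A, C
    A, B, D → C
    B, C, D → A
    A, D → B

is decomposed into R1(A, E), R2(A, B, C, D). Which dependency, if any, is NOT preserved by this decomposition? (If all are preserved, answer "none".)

E → A, C

Check E → A, C: no single fragment contains all of {A, C, E}, and the restricted closure of {E} across the fragments never reaches {A, C}.
B → C, D is preserved.
A, B, D → C is preserved.
B, C, D → A is preserved.
A, D → B is preserved.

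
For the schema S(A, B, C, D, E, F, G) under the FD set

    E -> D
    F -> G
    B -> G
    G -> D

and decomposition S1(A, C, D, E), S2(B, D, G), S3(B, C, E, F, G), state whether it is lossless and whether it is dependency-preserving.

Lossless test (chase): Rows 1 and 3 agree on E; apply E→D and equate their D entries. No row becomes fully distinguished — the join is lossy.
Dependency preservation: every FD's attributes lie within a single fragment, so each can be enforced locally — preserved.

lossy but dependency-preserving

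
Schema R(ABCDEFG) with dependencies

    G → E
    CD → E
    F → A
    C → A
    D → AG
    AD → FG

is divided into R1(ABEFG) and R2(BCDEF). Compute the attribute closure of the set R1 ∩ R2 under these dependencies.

ABEF

R1 ∩ R2 = {BEF}.
F → A applies, adding A
Closure: {ABEF}.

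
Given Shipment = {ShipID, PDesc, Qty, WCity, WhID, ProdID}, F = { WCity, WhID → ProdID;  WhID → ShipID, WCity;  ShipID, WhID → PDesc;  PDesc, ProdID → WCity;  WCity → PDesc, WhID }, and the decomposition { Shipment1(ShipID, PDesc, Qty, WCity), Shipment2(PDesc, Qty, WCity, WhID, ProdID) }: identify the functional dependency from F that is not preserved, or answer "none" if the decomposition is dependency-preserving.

WCity, WhID → ProdID lies within Shipment2.
WhID → ShipID, WCity: restricted closure across fragments reaches ShipID, WCity.
ShipID, WhID → PDesc: restricted closure across fragments reaches PDesc.
PDesc, ProdID → WCity lies within Shipment2.
WCity → PDesc, WhID lies within Shipment2.
Every dependency is enforceable on the fragments, so the decomposition is dependency-preserving.

none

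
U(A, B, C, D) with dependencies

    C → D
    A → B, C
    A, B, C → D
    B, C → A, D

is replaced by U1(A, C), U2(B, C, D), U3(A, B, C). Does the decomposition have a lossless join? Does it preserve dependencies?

Lossless test (chase): Rows 1 and 2 agree on C; apply C→D and equate their D entries. Rows 1 and 3 agree on C; apply C→D and equate their D entries. Rows 1 and 3 agree on A; apply A→B, C and equate their B, C entries. Rows 1 and 2 agree on B, C; apply B, C→A, D and equate their A, D entries. Row 1 is now all distinguished symbols — the join is lossless.
Dependency preservation: A, B, C → D; B, C → A, D are not contained in any single fragment, but the restricted closure of each left-hand side across the fragments still reaches the right-hand side; the remaining FDs each lie inside some fragment. All dependencies are preserved.

lossless and dependency-preserving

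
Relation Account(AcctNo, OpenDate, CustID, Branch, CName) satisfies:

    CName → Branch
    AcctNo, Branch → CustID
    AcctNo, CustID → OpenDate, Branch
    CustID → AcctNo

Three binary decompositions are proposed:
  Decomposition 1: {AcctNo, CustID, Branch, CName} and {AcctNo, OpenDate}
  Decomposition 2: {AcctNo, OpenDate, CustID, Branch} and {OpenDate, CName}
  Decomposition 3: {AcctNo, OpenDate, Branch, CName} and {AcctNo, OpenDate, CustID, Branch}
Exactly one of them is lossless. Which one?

Decomposition 3

Decomposition 1: common = {AcctNo}, closure = {AcctNo} → lossy.
Decomposition 2: common = {OpenDate}, closure = {OpenDate} → lossy.
Decomposition 3: common = {AcctNo, OpenDate, Branch}, closure = {AcctNo, OpenDate, CustID, Branch} → lossless.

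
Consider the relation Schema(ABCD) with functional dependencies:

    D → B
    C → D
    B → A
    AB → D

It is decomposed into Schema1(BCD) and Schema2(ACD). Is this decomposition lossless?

Yes

Common attributes: Schema1 ∩ Schema2 = {CD}.
Closure of {CD}: D → B applies, adding B; B → A applies, adding A. So (CD)⁺ = {ABCD}.
This closure contains every attribute of Schema1, so Schema1 ∩ Schema2 → Schema1. The join is lossless.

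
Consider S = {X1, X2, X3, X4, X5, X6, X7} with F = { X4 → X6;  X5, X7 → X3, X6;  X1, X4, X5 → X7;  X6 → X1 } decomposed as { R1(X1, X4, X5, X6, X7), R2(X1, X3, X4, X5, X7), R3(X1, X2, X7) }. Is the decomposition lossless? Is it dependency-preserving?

Lossless test (chase): Rows 1 and 2 agree on X4; apply X4→X6 and equate their X6 entries. Rows 1 and 2 agree on X5, X7; apply X5, X7→X3, X6 and equate their X3, X6 entries. No row becomes fully distinguished — the join is lossy.
Dependency preservation: X5, X7 → X3, X6 is not contained in any single fragment, but the restricted closure of its left-hand side across the fragments still reaches the right-hand side; the remaining FDs each lie inside some fragment. All dependencies are preserved.

lossy but dependency-preserving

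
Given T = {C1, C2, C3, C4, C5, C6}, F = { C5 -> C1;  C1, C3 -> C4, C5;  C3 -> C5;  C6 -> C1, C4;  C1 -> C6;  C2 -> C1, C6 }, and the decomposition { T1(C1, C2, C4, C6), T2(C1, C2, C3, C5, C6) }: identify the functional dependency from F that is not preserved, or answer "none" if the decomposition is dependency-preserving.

none

C5 → C1 lies within T2.
C1, C3 → C4, C5: restricted closure across fragments reaches C4, C5.
C3 → C5 lies within T2.
C6 → C1, C4 lies within T1.
C1 → C6 lies within T1.
C2 → C1, C6 lies within T1.
Every dependency is enforceable on the fragments, so the decomposition is dependency-preserving.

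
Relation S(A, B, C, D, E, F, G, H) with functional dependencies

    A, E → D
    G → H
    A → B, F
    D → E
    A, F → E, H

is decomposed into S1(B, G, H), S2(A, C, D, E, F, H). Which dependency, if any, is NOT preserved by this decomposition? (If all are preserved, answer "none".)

Check A → B, F: no single fragment contains all of {A, B, F}, and the restricted closure of {A} across the fragments never reaches {B, F}.
A, E → D is preserved.
G → H is preserved.
D → E is preserved.
A, F → E, H is preserved.

A → B, F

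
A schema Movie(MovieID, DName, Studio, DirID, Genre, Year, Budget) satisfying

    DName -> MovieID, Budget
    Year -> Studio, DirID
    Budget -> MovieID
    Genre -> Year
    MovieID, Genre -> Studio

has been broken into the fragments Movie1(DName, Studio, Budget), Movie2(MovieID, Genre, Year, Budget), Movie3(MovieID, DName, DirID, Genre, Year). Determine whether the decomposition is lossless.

Chase test. Columns are MovieID, DName, Studio, DirID, Genre, Year, Budget; row i has aⱼ where attribute j ∈ Moviei, else bᵢⱼ.
Initial tableau (one row per fragment):
  row 1: b11 a2 a3 b14 b15 b16 a7
  row 2: a1 b22 b23 b24 a5 a6 a7
  row 3: a1 a2 b33 a4 a5 a6 b37
Rows 1 and 3 agree on DName; apply DName→MovieID, Budget and equate their MovieID, Budget entries.
Rows 2 and 3 agree on Year; apply Year→Studio, DirID and equate their Studio, DirID entries.
No row becomes fully distinguished — the join is lossy.

No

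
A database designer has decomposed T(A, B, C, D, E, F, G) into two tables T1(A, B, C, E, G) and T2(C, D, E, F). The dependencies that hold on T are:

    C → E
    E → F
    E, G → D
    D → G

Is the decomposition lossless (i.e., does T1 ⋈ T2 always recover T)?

No

Common attributes: T1 ∩ T2 = {C, E}.
Closure of {C, E}: E → F applies, adding F. So (C, E)⁺ = {C, E, F}.
The closure contains neither all of T1 = {A, B, C, E, G} nor all of T2 = {C, D, E, F}, so the common attributes are not a superkey of either fragment. The join is lossy.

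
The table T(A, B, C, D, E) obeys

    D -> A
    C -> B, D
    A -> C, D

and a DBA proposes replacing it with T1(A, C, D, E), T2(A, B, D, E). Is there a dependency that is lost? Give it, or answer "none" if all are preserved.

D → A lies within T1.
C → B, D: restricted closure across fragments reaches B, D.
A → C, D lies within T1.
Every dependency is enforceable on the fragments, so the decomposition is dependency-preserving.

none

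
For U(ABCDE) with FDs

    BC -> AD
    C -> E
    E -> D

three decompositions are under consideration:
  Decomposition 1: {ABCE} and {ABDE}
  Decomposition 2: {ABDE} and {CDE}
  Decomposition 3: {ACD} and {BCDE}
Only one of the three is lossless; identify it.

Decomposition 1: common = {ABE}, closure = {ABDE} → lossless.
Decomposition 2: common = {DE}, closure = {DE} → lossy.
Decomposition 3: common = {CD}, closure = {CDE} → lossy.

Decomposition 1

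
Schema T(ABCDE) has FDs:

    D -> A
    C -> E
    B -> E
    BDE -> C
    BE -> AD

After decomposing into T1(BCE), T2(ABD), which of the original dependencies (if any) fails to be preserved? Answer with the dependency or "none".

D → A lies within T2.
C → E lies within T1.
B → E lies within T1.
BDE → C: restricted closure across fragments reaches C.
BE → AD: restricted closure across fragments reaches AD.
Every dependency is enforceable on the fragments, so the decomposition is dependency-preserving.

none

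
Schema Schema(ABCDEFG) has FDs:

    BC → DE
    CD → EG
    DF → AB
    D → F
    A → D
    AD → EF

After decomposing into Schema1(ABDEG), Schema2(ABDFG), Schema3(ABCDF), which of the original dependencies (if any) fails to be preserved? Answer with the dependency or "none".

CD → EG

Check CD → EG: no single fragment contains all of {CDEG}, and the restricted closure of {CD} across the fragments never reaches {EG}.
BC → DE is preserved.
DF → AB is preserved.
D → F is preserved.
A → D is preserved.
AD → EF is preserved.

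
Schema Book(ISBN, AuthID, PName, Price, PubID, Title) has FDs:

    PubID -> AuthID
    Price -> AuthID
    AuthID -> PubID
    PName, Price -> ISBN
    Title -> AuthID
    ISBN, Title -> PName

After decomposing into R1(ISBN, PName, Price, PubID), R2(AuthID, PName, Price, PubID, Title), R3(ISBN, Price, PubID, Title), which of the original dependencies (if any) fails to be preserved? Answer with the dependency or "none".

Check ISBN, Title → PName: no single fragment contains all of {ISBN, PName, Title}, and the restricted closure of {ISBN, Title} across the fragments never reaches {PName}.
PubID → AuthID is preserved.
Price → AuthID is preserved.
AuthID → PubID is preserved.
PName, Price → ISBN is preserved.
Title → AuthID is preserved.

ISBN, Title -> PName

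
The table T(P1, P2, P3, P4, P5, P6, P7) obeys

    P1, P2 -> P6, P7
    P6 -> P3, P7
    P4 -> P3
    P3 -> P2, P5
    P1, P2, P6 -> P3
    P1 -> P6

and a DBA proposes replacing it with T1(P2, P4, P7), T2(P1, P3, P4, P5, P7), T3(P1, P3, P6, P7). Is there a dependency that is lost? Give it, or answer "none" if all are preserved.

P3 -> P2, P5

Check P3 → P2, P5: no single fragment contains all of {P2, P3, P5}, and the restricted closure of {P3} across the fragments never reaches {P2, P5}.
P1, P2 → P6, P7 is preserved.
P6 → P3, P7 is preserved.
P4 → P3 is preserved.
P1, P2, P6 → P3 is preserved.
P1 → P6 is preserved.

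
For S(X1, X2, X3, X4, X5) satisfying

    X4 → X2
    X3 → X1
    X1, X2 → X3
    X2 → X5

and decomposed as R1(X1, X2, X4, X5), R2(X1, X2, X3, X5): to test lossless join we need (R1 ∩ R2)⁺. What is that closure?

R1 ∩ R2 = {X1, X2, X5}.
X1, X2 → X3 applies, adding X3
Closure: {X1, X2, X3, X5}.

X1, X2, X3, X5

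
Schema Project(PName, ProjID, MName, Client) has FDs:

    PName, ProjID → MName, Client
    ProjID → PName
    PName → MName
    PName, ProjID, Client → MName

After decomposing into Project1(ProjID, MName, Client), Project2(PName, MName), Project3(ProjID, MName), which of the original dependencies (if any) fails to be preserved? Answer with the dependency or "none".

ProjID → PName

Check ProjID → PName: no single fragment contains all of {PName, ProjID}, and the restricted closure of {ProjID} across the fragments never reaches {PName}.
PName, ProjID → MName, Client is preserved.
PName → MName is preserved.
PName, ProjID, Client → MName is preserved.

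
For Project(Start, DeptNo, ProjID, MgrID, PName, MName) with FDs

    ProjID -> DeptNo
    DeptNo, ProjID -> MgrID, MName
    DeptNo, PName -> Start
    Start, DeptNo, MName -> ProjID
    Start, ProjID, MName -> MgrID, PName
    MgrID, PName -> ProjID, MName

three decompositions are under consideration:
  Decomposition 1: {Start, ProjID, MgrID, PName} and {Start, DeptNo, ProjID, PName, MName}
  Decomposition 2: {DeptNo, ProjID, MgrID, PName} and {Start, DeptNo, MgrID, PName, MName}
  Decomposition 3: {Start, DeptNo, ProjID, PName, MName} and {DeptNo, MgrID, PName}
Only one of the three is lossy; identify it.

Decomposition 3

Decomposition 1: common = {Start, ProjID, PName}, closure = {Start, DeptNo, ProjID, MgrID, PName, MName} → lossless.
Decomposition 2: common = {DeptNo, MgrID, PName}, closure = {Start, DeptNo, ProjID, MgrID, PName, MName} → lossless.
Decomposition 3: common = {DeptNo, PName}, closure = {Start, DeptNo, PName} → lossy.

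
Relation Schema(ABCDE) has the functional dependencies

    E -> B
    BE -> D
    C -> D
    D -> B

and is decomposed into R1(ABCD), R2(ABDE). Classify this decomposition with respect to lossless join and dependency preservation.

lossy but dependency-preserving

Lossless test: (ABD)⁺ = {ABD}, which is a superkey of neither fragment — lossy.
Dependency preservation: every FD's attributes lie within a single fragment, so each can be enforced locally — preserved.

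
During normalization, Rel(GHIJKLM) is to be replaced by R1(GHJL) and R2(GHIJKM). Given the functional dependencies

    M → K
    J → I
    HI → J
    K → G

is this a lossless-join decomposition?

Common attributes: R1 ∩ R2 = {GHJ}.
Closure of {GHJ}: J → I applies, adding I. So (GHJ)⁺ = {GHIJ}.
The closure contains neither all of R1 = {GHJL} nor all of R2 = {GHIJKM}, so the common attributes are not a superkey of either fragment. The join is lossy.

No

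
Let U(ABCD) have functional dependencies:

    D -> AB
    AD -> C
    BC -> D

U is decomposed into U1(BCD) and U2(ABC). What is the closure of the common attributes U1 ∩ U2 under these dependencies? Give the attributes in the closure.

ABCD

U1 ∩ U2 = {BC}.
BC → D applies, adding D
D → AB applies, adding A
Closure: {ABCD}.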